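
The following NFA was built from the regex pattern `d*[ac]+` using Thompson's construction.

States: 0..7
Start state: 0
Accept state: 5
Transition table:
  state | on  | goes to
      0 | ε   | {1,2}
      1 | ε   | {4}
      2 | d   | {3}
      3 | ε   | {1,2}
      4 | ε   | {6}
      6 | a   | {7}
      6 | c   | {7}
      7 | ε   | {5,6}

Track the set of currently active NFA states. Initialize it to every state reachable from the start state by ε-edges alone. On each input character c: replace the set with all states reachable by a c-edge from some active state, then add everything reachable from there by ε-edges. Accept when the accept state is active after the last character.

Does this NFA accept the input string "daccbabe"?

S₀ = ε-closure({0}) = {0,1,2,4,6}
'd' @ 1: {1,2,3,4,6}
'a' @ 2: {5,6,7}  (accept∈set)
'c' @ 3: {5,6,7}  (accept∈set)
'c' @ 4: {5,6,7}  (accept∈set)
'b' @ 5: {}  — dead — no transitions
rest 'abe' ignored (set empty)
after full input: {}  (accept=5 not in)

Answer: REJECT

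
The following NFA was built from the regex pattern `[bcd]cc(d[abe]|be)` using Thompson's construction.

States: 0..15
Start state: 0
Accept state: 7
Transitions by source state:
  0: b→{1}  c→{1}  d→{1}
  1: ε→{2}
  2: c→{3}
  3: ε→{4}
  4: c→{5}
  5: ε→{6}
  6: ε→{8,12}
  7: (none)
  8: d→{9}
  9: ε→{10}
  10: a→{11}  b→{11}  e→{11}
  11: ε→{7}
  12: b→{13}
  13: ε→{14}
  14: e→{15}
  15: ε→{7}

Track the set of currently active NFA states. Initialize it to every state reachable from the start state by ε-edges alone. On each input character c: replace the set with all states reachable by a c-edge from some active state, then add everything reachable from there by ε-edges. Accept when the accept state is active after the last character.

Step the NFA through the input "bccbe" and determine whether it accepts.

Answer: ACCEPT

Trace:
S₀ = ε-closure({0}) = {0}
'b' @ 1: {1,2}
'c' @ 2: {3,4}
'c' @ 3: {5,6,8,12}
'b' @ 4: {13,14}
'e' @ 5: {7,15}  (accept∈set)
end set {7,15} — state 7 in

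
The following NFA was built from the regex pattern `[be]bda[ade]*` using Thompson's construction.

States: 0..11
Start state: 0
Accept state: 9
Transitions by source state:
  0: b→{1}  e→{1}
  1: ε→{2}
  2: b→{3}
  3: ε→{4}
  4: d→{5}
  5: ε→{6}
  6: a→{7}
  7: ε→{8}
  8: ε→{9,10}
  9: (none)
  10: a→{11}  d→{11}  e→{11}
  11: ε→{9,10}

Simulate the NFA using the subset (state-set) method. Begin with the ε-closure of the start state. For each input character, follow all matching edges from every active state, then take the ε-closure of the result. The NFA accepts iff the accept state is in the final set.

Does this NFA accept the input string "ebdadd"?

Answer: ACCEPT

Steps:
start: ε-closure({0}) = {0}
'e' @ 1: {1,2}
'b' @ 2: {3,4}
'd' @ 3: {5,6}
'a' @ 4: {7,8,9,10}  [accepting]
'd' @ 5: {9,10,11}  [accepting]
'd' @ 6: {9,10,11}  [accepting]
end set {9,10,11} — state 9 in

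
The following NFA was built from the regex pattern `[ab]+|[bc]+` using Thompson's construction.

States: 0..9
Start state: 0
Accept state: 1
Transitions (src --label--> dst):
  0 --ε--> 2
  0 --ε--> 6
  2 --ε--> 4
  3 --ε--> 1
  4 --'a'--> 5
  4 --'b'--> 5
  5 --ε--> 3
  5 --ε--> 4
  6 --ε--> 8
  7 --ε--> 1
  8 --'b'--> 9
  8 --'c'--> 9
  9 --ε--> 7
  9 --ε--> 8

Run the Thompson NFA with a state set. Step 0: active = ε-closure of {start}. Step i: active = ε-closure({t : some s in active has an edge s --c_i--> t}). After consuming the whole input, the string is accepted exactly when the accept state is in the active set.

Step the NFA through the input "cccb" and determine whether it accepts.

initial (ε-close {0}): {0,2,4,6,8}
'c' @ 1: {1,7,8,9}  [accepting]
'c' @ 2: {1,7,8,9}  [accepting]
'c' @ 3: {1,7,8,9}  [accepting]
'b' @ 4: {1,7,8,9}  [accepting]
final: {1,7,8,9}; accept 1 in set

Answer: ACCEPT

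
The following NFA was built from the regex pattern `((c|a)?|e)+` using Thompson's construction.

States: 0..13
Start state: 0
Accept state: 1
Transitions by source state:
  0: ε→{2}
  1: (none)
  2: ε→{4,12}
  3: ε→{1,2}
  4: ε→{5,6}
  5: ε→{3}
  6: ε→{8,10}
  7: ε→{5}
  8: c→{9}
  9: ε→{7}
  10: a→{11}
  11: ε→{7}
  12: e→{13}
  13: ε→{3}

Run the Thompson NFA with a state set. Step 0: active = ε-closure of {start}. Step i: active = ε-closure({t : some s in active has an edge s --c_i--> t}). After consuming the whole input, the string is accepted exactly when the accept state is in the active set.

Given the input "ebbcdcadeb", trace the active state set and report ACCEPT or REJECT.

S₀ = ε-closure({0}) = {0,1,2,3,4,5,6,8,10,12}
'e' @ 1: {1,2,3,4,5,6,8,10,12,13}  [accepting]
'b' @ 2: {}  — no active states
rest 'bcdcadeb' ignored (set empty)
end set {} — state 1 not in

Answer: REJECT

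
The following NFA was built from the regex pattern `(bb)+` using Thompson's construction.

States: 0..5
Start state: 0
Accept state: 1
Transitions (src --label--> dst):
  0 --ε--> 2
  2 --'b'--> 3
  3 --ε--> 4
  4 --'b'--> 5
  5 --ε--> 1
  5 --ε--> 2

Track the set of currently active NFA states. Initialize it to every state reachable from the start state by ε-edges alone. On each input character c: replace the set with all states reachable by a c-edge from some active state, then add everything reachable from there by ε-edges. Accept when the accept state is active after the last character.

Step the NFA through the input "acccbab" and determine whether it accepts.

Answer: REJECT

Steps:
initial (ε-close {0}): {0,2}
'a' @ 1: {}  — state set empty
rest 'cccbab' ignored (set empty)
after full input: {}  (accept=1 not in)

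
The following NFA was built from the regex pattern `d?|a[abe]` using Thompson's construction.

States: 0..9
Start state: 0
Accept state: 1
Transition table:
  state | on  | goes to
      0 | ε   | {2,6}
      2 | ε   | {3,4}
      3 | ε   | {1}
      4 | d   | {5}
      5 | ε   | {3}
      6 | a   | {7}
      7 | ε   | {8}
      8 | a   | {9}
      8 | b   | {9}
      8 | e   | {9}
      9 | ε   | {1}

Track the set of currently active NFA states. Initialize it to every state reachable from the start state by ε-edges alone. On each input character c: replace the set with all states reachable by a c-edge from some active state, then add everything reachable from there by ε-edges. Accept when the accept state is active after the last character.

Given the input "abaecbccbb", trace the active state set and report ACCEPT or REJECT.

Answer: REJECT

Trace:
start: ε-closure({0}) = {0,1,2,3,4,6}
'a' @ 1: {7,8}
'b' @ 2: {1,9}  [accepting]
'a' @ 3: {}  — no active states
rest 'ecbccbb' ignored (set empty)
end set {} — state 1 not in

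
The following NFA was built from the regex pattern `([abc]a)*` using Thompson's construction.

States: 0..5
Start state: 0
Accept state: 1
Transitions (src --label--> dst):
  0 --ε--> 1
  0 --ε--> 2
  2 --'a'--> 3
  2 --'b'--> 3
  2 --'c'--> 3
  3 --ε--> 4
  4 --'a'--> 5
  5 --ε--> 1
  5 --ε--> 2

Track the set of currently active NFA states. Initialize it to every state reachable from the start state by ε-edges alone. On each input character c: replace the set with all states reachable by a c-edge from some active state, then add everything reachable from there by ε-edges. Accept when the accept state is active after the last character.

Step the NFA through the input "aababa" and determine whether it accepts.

initial (ε-close {0}): {0,1,2}
'a' @ 1: {3,4}
'a' @ 2: {1,2,5}  [accepting]
'b' @ 3: {3,4}
'a' @ 4: {1,2,5}  [accepting]
'b' @ 5: {3,4}
'a' @ 6: {1,2,5}  [accepting]
final: {1,2,5}; accept 1 in set

Answer: ACCEPT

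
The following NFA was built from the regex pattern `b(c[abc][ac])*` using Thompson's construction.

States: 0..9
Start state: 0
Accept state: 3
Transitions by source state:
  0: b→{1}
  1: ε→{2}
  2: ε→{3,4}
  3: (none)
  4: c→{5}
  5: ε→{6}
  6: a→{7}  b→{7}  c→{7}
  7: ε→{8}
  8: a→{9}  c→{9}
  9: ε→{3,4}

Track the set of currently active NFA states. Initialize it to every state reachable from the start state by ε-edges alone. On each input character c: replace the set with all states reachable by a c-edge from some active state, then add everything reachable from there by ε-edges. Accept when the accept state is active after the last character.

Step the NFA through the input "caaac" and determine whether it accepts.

S₀ = ε-closure({0}) = {0}
'c' @ 1: {}  — dead — no transitions
rest 'aaac' ignored (set empty)
final: {}; accept 3 not in set

Answer: REJECT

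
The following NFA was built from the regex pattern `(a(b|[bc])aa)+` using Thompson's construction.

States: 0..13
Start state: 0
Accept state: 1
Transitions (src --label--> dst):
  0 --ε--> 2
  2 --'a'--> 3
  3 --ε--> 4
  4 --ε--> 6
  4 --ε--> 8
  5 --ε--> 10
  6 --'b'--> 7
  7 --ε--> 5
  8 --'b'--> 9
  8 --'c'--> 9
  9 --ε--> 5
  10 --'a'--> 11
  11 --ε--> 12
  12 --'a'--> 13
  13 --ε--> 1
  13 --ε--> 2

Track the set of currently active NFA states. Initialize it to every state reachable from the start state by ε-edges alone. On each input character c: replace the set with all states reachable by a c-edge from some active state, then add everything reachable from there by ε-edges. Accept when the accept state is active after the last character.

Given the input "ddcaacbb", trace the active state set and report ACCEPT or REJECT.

Answer: REJECT

Trace:
start: ε-closure({0}) = {0,2}
'd' @ 1: {}  — no active states
rest 'dcaacbb' ignored (set empty)
end set {} — state 1 not in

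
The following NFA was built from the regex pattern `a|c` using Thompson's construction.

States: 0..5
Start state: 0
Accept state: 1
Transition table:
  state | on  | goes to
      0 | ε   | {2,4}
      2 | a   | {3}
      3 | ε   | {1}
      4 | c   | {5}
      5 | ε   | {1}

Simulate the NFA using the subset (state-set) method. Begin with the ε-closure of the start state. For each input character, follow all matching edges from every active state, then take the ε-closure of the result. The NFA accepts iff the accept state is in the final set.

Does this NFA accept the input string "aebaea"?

Answer: REJECT

Derivation:
start: ε-closure({0}) = {0,2,4}
'a' @ 1: {1,3}  ✓accept
'e' @ 2: {}  — state set empty
rest 'baea' ignored (set empty)
after full input: {}  (accept=1 not in)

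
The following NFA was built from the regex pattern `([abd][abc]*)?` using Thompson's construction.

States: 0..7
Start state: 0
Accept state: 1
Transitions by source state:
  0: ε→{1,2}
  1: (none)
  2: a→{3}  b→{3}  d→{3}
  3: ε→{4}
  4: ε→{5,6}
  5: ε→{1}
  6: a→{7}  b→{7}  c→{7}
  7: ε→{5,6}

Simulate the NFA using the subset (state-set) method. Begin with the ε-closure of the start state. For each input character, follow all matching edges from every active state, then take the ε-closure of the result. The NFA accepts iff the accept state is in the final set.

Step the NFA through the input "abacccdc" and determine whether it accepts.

Answer: REJECT

Steps:
start: ε-closure({0}) = {0,1,2}
'a' @ 1: {1,3,4,5,6}  ✓accept
'b' @ 2: {1,5,6,7}  ✓accept
'a' @ 3: {1,5,6,7}  ✓accept
'c' @ 4: {1,5,6,7}  ✓accept
'c' @ 5: {1,5,6,7}  ✓accept
'c' @ 6: {1,5,6,7}  ✓accept
'd' @ 7: {}  — dead — no transitions
rest 'c' ignored (set empty)
after full input: {}  (accept=1 not in)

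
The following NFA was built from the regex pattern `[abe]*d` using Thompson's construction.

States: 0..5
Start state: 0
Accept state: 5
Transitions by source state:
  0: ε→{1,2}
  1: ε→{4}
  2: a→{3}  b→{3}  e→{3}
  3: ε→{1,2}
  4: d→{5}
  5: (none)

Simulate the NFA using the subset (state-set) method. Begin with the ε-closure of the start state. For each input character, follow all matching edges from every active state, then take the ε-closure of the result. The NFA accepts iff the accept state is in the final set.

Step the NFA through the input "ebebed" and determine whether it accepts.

Answer: ACCEPT

Steps:
S₀ = ε-closure({0}) = {0,1,2,4}
'e' @ 1: {1,2,3,4}
'b' @ 2: {1,2,3,4}
'e' @ 3: {1,2,3,4}
'b' @ 4: {1,2,3,4}
'e' @ 5: {1,2,3,4}
'd' @ 6: {5}  [accepting]
end set {5} — state 5 in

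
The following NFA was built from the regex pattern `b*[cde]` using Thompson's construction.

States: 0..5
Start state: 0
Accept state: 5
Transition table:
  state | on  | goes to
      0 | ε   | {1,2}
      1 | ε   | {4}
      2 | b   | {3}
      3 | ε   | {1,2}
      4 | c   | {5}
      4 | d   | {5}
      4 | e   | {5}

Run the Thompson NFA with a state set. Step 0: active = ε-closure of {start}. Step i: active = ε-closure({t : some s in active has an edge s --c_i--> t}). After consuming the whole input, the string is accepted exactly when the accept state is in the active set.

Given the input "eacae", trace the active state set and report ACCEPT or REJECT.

Answer: REJECT

Trace:
S₀ = ε-closure({0}) = {0,1,2,4}
'e' @ 1: {5}  (accept∈set)
'a' @ 2: {}  — dead — no transitions
rest 'cae' ignored (set empty)
after full input: {}  (accept=5 not in)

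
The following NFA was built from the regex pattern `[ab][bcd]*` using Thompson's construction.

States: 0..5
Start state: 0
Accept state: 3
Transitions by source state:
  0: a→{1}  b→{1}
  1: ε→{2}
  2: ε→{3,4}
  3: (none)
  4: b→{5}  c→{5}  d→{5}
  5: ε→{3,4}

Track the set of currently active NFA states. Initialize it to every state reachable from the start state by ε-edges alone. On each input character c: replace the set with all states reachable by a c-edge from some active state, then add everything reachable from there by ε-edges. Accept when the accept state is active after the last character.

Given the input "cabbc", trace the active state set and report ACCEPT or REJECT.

S₀ = ε-closure({0}) = {0}
'c' @ 1: {}  — no active states
rest 'abbc' ignored (set empty)
final: {}; accept 3 not in set

Answer: REJECT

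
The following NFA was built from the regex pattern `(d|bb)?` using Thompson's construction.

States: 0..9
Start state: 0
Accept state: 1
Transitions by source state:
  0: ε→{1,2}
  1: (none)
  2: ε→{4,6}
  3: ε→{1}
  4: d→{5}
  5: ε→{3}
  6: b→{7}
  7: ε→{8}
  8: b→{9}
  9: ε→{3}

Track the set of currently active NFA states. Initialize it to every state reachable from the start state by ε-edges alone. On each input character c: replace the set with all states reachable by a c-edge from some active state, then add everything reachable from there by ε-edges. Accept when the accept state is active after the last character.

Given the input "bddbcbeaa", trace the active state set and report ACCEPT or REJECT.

Answer: REJECT

Derivation:
initial (ε-close {0}): {0,1,2,4,6}
'b' @ 1: {7,8}
'd' @ 2: {}  — state set empty
rest 'dbcbeaa' ignored (set empty)
final: {}; accept 1 not in set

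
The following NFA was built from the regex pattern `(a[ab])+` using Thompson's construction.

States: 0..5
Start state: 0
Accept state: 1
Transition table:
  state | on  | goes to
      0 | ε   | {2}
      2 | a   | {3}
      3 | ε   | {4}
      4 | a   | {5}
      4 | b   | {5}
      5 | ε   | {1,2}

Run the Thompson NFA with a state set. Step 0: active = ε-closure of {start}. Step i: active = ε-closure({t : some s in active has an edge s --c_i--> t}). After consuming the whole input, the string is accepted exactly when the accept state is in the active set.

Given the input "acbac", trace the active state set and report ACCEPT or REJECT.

Answer: REJECT

Steps:
S₀ = ε-closure({0}) = {0,2}
'a' @ 1: {3,4}
'c' @ 2: {}  — state set empty
rest 'bac' ignored (set empty)
final: {}; accept 1 not in set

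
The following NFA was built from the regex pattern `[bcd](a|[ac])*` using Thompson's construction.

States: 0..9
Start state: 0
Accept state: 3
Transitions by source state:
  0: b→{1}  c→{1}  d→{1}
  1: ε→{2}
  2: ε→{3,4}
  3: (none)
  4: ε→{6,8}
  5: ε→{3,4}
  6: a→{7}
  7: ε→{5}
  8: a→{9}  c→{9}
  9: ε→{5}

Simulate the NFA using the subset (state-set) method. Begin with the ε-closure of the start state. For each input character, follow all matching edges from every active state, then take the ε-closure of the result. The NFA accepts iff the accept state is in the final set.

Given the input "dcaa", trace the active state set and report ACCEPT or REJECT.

Answer: ACCEPT

Trace:
initial (ε-close {0}): {0}
'd' @ 1: {1,2,3,4,6,8}  (accept∈set)
'c' @ 2: {3,4,5,6,8,9}  (accept∈set)
'a' @ 3: {3,4,5,6,7,8,9}  (accept∈set)
'a' @ 4: {3,4,5,6,7,8,9}  (accept∈set)
end set {3,4,5,6,7,8,9} — state 3 in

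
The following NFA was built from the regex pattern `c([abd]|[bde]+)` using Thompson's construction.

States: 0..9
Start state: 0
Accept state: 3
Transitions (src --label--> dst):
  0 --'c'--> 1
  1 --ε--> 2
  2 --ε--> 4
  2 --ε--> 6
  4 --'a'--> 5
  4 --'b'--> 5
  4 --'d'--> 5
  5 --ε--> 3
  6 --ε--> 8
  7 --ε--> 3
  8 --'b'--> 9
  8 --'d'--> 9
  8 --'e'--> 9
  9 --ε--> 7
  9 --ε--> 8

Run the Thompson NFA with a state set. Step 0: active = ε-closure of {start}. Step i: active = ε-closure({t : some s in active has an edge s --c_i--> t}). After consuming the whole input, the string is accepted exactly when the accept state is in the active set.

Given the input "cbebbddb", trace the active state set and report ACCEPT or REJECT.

initial (ε-close {0}): {0}
'c' @ 1: {1,2,4,6,8}
'b' @ 2: {3,5,7,8,9}  [accepting]
'e' @ 3: {3,7,8,9}  [accepting]
'b' @ 4: {3,7,8,9}  [accepting]
'b' @ 5: {3,7,8,9}  [accepting]
'd' @ 6: {3,7,8,9}  [accepting]
'd' @ 7: {3,7,8,9}  [accepting]
'b' @ 8: {3,7,8,9}  [accepting]
final: {3,7,8,9}; accept 3 in set

Answer: ACCEPT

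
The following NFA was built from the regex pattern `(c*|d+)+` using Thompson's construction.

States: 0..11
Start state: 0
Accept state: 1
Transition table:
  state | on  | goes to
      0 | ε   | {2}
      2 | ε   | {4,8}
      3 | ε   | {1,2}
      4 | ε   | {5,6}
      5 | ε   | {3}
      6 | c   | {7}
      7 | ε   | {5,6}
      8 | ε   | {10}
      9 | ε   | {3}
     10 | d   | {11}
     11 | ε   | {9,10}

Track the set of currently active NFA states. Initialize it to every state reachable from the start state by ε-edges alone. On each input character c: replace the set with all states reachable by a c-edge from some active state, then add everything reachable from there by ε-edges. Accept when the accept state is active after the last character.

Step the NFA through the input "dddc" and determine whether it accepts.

Answer: ACCEPT

Steps:
initial (ε-close {0}): {0,1,2,3,4,5,6,8,10}
'd' @ 1: {1,2,3,4,5,6,8,9,10,11}  ✓accept
'd' @ 2: {1,2,3,4,5,6,8,9,10,11}  ✓accept
'd' @ 3: {1,2,3,4,5,6,8,9,10,11}  ✓accept
'c' @ 4: {1,2,3,4,5,6,7,8,10}  ✓accept
end set {1,2,3,4,5,6,7,8,10} — state 1 in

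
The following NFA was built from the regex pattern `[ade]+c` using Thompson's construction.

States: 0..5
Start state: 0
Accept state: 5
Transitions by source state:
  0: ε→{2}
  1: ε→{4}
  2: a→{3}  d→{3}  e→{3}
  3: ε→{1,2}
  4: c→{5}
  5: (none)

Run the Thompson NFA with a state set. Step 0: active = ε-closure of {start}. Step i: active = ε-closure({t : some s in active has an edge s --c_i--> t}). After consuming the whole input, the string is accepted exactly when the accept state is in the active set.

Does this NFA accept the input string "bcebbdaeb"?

Answer: REJECT

Steps:
initial (ε-close {0}): {0,2}
'b' @ 1: {}  — no active states
rest 'cebbdaeb' ignored (set empty)
end set {} — state 5 not in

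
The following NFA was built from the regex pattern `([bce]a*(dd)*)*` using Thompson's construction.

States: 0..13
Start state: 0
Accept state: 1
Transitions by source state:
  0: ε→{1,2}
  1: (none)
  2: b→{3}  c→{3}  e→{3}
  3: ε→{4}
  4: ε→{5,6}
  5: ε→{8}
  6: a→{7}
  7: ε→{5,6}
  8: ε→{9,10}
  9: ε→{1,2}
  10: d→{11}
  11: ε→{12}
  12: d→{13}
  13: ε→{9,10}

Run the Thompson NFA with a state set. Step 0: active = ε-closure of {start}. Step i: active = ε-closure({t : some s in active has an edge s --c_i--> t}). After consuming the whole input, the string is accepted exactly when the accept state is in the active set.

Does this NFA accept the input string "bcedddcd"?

Answer: REJECT

Trace:
initial (ε-close {0}): {0,1,2}
'b' @ 1: {1,2,3,4,5,6,8,9,10}  (accept∈set)
'c' @ 2: {1,2,3,4,5,6,8,9,10}  (accept∈set)
'e' @ 3: {1,2,3,4,5,6,8,9,10}  (accept∈set)
'd' @ 4: {11,12}
'd' @ 5: {1,2,9,10,13}  (accept∈set)
'd' @ 6: {11,12}
'c' @ 7: {}  — dead — no transitions
rest 'd' ignored (set empty)
end set {} — state 1 not in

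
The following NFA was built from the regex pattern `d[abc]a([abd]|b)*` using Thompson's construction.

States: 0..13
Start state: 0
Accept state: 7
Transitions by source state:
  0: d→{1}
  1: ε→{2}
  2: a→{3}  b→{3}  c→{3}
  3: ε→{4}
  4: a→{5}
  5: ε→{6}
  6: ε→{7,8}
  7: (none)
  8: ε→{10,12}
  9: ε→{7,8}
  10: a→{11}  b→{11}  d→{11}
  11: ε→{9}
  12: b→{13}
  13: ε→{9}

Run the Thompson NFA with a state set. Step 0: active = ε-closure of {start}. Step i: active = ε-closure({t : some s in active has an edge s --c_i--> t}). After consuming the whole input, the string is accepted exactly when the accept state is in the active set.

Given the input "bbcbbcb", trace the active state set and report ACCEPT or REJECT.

S₀ = ε-closure({0}) = {0}
'b' @ 1: {}  — no active states
rest 'bcbbcb' ignored (set empty)
final: {}; accept 7 not in set

Answer: REJECT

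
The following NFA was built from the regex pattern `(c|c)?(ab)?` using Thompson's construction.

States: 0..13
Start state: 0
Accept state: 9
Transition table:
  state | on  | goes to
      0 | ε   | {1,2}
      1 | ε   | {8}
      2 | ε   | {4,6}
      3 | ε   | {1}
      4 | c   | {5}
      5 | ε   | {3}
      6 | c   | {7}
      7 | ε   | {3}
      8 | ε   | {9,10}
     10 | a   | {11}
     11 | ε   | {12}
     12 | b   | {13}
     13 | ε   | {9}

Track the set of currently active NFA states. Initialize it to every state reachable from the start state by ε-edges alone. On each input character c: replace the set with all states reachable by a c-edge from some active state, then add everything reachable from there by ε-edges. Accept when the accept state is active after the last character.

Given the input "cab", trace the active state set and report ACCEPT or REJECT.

Answer: ACCEPT

Derivation:
S₀ = ε-closure({0}) = {0,1,2,4,6,8,9,10}
'c' @ 1: {1,3,5,7,8,9,10}  (accept∈set)
'a' @ 2: {11,12}
'b' @ 3: {9,13}  (accept∈set)
after full input: {9,13}  (accept=9 in)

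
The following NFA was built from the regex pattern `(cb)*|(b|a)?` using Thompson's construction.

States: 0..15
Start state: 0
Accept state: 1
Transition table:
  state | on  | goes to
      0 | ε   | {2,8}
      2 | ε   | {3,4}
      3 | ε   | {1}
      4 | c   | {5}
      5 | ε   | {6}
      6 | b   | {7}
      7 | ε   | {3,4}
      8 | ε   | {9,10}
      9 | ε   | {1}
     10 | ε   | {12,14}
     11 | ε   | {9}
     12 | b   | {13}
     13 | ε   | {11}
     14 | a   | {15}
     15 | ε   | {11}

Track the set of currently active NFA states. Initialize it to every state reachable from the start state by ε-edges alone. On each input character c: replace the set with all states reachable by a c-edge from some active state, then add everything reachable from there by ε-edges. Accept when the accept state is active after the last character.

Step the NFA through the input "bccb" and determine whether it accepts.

start: ε-closure({0}) = {0,1,2,3,4,8,9,10,12,14}
'b' @ 1: {1,9,11,13}  [accepting]
'c' @ 2: {}  — no active states
rest 'cb' ignored (set empty)
after full input: {}  (accept=1 not in)

Answer: REJECT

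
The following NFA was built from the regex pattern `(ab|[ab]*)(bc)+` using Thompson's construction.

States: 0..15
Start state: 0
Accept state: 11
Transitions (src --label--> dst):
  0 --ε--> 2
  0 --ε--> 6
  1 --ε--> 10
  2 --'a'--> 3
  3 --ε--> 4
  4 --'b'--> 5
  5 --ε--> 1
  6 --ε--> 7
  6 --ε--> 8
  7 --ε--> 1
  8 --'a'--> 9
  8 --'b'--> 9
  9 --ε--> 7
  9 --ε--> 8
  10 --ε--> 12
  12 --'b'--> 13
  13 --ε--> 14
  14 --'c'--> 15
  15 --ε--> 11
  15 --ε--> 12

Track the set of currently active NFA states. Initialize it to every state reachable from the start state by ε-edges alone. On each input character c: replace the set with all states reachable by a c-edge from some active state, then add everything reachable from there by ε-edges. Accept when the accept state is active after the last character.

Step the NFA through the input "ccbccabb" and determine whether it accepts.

Answer: REJECT

Trace:
start: ε-closure({0}) = {0,1,2,6,7,8,10,12}
'c' @ 1: {}  — dead — no transitions
rest 'cbccabb' ignored (set empty)
after full input: {}  (accept=11 not in)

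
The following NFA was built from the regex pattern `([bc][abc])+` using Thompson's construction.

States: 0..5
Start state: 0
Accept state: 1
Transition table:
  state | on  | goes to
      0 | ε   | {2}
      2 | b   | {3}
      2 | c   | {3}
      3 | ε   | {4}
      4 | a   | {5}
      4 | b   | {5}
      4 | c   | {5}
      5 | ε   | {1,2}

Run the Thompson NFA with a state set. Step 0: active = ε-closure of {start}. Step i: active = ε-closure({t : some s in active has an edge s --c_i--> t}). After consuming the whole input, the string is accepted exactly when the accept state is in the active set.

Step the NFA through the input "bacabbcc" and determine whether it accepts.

Answer: ACCEPT

Trace:
initial (ε-close {0}): {0,2}
'b' @ 1: {3,4}
'a' @ 2: {1,2,5}  [accepting]
'c' @ 3: {3,4}
'a' @ 4: {1,2,5}  [accepting]
'b' @ 5: {3,4}
'b' @ 6: {1,2,5}  [accepting]
'c' @ 7: {3,4}
'c' @ 8: {1,2,5}  [accepting]
end set {1,2,5} — state 1 in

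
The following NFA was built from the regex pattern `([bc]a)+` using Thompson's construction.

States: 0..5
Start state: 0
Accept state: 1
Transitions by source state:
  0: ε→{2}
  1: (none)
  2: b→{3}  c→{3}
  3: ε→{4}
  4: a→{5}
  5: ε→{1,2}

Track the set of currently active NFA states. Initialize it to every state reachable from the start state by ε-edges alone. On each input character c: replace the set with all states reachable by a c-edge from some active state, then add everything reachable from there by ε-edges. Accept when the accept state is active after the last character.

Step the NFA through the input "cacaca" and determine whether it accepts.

Answer: ACCEPT

Derivation:
start: ε-closure({0}) = {0,2}
'c' @ 1: {3,4}
'a' @ 2: {1,2,5}  (accept∈set)
'c' @ 3: {3,4}
'a' @ 4: {1,2,5}  (accept∈set)
'c' @ 5: {3,4}
'a' @ 6: {1,2,5}  (accept∈set)
final: {1,2,5}; accept 1 in set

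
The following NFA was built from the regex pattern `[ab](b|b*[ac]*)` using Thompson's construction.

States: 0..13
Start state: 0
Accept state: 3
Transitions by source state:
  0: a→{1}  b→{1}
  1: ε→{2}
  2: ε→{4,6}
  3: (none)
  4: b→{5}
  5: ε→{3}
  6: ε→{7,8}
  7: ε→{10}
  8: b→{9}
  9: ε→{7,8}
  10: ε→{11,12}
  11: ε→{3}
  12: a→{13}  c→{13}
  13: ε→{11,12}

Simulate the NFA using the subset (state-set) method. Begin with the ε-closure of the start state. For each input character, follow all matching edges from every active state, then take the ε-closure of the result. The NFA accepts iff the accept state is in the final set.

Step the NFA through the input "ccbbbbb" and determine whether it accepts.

Answer: REJECT

Steps:
start: ε-closure({0}) = {0}
'c' @ 1: {}  — state set empty
rest 'cbbbbb' ignored (set empty)
final: {}; accept 3 not in set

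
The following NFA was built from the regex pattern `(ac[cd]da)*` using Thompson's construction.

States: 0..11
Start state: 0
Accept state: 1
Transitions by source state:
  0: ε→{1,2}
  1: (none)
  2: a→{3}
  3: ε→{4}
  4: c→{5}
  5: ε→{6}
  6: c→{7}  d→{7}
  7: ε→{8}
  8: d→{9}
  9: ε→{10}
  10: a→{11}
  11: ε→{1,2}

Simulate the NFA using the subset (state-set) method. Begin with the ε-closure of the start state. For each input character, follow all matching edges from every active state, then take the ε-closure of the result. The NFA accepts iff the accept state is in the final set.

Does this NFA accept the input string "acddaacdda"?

Answer: ACCEPT

Steps:
start: ε-closure({0}) = {0,1,2}
'a' @ 1: {3,4}
'c' @ 2: {5,6}
'd' @ 3: {7,8}
'd' @ 4: {9,10}
'a' @ 5: {1,2,11}  (accept∈set)
'a' @ 6: {3,4}
'c' @ 7: {5,6}
'd' @ 8: {7,8}
'd' @ 9: {9,10}
'a' @ 10: {1,2,11}  (accept∈set)
after full input: {1,2,11}  (accept=1 in)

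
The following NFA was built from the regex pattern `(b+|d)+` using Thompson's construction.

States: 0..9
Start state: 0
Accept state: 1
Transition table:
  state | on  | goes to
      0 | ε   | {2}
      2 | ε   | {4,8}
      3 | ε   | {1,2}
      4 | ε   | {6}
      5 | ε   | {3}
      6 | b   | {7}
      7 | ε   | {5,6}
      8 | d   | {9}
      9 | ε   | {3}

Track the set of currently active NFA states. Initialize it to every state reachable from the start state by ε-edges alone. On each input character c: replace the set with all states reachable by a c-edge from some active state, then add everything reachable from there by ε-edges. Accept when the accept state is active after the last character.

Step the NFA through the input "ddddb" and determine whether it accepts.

initial (ε-close {0}): {0,2,4,6,8}
'd' @ 1: {1,2,3,4,6,8,9}  (accept∈set)
'd' @ 2: {1,2,3,4,6,8,9}  (accept∈set)
'd' @ 3: {1,2,3,4,6,8,9}  (accept∈set)
'd' @ 4: {1,2,3,4,6,8,9}  (accept∈set)
'b' @ 5: {1,2,3,4,5,6,7,8}  (accept∈set)
final: {1,2,3,4,5,6,7,8}; accept 1 in set

Answer: ACCEPT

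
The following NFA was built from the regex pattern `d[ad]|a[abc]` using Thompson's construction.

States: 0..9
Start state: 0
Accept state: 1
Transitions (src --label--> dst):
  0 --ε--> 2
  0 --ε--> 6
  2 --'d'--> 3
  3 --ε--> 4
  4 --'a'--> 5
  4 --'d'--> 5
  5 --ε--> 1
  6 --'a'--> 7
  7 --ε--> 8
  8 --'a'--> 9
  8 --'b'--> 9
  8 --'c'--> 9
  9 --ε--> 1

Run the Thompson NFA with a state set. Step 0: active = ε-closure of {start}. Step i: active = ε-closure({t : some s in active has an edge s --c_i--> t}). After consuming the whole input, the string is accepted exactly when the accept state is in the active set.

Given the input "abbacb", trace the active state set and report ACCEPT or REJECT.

Answer: REJECT

Steps:
S₀ = ε-closure({0}) = {0,2,6}
'a' @ 1: {7,8}
'b' @ 2: {1,9}  ✓accept
'b' @ 3: {}  — state set empty
rest 'acb' ignored (set empty)
after full input: {}  (accept=1 not in)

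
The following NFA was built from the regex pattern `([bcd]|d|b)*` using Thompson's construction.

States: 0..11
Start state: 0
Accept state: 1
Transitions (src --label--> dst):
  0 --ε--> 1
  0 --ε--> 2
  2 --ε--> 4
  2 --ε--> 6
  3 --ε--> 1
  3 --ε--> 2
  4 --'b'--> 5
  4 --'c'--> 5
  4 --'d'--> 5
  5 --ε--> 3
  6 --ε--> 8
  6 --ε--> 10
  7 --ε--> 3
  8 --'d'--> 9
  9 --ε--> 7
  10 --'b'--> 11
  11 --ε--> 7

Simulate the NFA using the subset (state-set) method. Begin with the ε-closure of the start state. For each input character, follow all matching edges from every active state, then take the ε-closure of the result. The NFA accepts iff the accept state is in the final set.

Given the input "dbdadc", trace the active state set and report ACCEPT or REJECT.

S₀ = ε-closure({0}) = {0,1,2,4,6,8,10}
'd' @ 1: {1,2,3,4,5,6,7,8,9,10}  (accept∈set)
'b' @ 2: {1,2,3,4,5,6,7,8,10,11}  (accept∈set)
'd' @ 3: {1,2,3,4,5,6,7,8,9,10}  (accept∈set)
'a' @ 4: {}  — state set empty
rest 'dc' ignored (set empty)
after full input: {}  (accept=1 not in)

Answer: REJECT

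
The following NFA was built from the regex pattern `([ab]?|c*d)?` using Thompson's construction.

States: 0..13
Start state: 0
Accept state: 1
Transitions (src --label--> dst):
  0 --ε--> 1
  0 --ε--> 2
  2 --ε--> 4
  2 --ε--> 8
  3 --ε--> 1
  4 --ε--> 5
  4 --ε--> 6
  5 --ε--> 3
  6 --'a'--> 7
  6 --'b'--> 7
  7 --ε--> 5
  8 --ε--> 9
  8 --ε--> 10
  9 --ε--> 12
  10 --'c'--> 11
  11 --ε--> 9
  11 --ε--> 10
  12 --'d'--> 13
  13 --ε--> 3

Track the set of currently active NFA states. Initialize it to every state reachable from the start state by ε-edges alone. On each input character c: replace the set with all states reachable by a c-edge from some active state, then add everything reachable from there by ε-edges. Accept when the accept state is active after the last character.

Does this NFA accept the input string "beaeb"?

initial (ε-close {0}): {0,1,2,3,4,5,6,8,9,10,12}
'b' @ 1: {1,3,5,7}  ✓accept
'e' @ 2: {}  — no active states
rest 'aeb' ignored (set empty)
after full input: {}  (accept=1 not in)

Answer: REJECT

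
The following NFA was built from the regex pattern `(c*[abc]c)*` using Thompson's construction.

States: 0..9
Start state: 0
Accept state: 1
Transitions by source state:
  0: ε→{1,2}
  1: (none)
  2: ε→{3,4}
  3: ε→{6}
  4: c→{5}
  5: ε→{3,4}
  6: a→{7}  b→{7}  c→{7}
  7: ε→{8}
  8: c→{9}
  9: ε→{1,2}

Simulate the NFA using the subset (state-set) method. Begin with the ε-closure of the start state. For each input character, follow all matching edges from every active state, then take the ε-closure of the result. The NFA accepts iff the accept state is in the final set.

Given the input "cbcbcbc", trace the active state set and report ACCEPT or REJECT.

S₀ = ε-closure({0}) = {0,1,2,3,4,6}
'c' @ 1: {3,4,5,6,7,8}
'b' @ 2: {7,8}
'c' @ 3: {1,2,3,4,6,9}  (accept∈set)
'b' @ 4: {7,8}
'c' @ 5: {1,2,3,4,6,9}  (accept∈set)
'b' @ 6: {7,8}
'c' @ 7: {1,2,3,4,6,9}  (accept∈set)
after full input: {1,2,3,4,6,9}  (accept=1 in)

Answer: ACCEPT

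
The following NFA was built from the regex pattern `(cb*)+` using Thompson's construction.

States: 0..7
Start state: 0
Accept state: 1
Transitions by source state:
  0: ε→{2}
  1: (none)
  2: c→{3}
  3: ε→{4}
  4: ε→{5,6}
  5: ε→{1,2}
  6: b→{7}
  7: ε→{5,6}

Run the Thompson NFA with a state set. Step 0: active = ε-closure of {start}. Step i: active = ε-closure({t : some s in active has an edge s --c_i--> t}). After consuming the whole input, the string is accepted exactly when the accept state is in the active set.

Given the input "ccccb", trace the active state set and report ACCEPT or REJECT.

Answer: ACCEPT

Trace:
initial (ε-close {0}): {0,2}
'c' @ 1: {1,2,3,4,5,6}  ✓accept
'c' @ 2: {1,2,3,4,5,6}  ✓accept
'c' @ 3: {1,2,3,4,5,6}  ✓accept
'c' @ 4: {1,2,3,4,5,6}  ✓accept
'b' @ 5: {1,2,5,6,7}  ✓accept
end set {1,2,5,6,7} — state 1 in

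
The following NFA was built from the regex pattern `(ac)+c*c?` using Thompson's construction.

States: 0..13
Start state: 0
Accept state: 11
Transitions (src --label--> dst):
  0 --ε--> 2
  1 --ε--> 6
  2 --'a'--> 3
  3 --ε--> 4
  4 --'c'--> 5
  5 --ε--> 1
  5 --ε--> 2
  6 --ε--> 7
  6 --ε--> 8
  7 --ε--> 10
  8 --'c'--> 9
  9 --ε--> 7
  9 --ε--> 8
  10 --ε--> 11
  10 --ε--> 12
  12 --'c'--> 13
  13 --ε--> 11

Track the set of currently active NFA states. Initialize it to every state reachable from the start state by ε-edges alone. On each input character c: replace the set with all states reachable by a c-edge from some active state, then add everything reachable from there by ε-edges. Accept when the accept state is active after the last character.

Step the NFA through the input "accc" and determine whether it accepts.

Answer: ACCEPT

Derivation:
initial (ε-close {0}): {0,2}
'a' @ 1: {3,4}
'c' @ 2: {1,2,5,6,7,8,10,11,12}  [accepting]
'c' @ 3: {7,8,9,10,11,12,13}  [accepting]
'c' @ 4: {7,8,9,10,11,12,13}  [accepting]
final: {7,8,9,10,11,12,13}; accept 11 in set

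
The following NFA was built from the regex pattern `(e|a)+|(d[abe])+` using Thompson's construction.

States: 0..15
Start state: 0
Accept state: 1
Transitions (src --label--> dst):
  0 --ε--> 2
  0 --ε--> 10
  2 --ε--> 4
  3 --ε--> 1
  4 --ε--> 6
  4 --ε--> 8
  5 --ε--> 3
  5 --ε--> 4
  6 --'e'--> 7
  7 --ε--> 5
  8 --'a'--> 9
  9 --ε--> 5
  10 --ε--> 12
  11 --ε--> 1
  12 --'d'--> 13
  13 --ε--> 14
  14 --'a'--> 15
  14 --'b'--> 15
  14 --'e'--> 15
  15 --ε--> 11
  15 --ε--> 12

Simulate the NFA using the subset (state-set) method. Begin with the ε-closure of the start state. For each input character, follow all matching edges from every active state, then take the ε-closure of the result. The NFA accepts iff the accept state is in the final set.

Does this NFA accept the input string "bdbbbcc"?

Answer: REJECT

Steps:
start: ε-closure({0}) = {0,2,4,6,8,10,12}
'b' @ 1: {}  — state set empty
rest 'dbbbcc' ignored (set empty)
end set {} — state 1 not in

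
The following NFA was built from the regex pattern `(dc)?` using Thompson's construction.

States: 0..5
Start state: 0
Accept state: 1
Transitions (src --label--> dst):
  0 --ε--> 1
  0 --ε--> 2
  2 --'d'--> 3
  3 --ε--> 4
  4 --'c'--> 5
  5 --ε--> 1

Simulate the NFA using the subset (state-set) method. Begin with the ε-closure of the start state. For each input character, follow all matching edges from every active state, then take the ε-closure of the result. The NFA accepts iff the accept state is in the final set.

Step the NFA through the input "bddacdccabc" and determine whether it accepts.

Answer: REJECT

Derivation:
initial (ε-close {0}): {0,1,2}
'b' @ 1: {}  — state set empty
rest 'ddacdccabc' ignored (set empty)
end set {} — state 1 not in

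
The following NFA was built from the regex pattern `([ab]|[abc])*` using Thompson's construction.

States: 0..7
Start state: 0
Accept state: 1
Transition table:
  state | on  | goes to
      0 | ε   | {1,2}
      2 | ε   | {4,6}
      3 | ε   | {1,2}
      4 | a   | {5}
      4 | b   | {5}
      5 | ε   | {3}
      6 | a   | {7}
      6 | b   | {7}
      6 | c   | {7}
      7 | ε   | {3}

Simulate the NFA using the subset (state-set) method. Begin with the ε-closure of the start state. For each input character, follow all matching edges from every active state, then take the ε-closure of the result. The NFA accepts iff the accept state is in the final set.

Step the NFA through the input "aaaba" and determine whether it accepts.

S₀ = ε-closure({0}) = {0,1,2,4,6}
'a' @ 1: {1,2,3,4,5,6,7}  (accept∈set)
'a' @ 2: {1,2,3,4,5,6,7}  (accept∈set)
'a' @ 3: {1,2,3,4,5,6,7}  (accept∈set)
'b' @ 4: {1,2,3,4,5,6,7}  (accept∈set)
'a' @ 5: {1,2,3,4,5,6,7}  (accept∈set)
end set {1,2,3,4,5,6,7} — state 1 in

Answer: ACCEPT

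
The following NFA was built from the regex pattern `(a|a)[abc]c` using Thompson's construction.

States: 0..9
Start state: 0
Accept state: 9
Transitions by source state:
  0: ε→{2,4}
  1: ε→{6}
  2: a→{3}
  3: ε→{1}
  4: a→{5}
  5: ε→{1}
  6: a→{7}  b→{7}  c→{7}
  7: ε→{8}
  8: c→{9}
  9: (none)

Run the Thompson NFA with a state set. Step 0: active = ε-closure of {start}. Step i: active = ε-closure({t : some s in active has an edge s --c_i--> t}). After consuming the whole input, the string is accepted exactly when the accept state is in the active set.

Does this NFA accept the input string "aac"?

S₀ = ε-closure({0}) = {0,2,4}
'a' @ 1: {1,3,5,6}
'a' @ 2: {7,8}
'c' @ 3: {9}  [accepting]
after full input: {9}  (accept=9 in)

Answer: ACCEPT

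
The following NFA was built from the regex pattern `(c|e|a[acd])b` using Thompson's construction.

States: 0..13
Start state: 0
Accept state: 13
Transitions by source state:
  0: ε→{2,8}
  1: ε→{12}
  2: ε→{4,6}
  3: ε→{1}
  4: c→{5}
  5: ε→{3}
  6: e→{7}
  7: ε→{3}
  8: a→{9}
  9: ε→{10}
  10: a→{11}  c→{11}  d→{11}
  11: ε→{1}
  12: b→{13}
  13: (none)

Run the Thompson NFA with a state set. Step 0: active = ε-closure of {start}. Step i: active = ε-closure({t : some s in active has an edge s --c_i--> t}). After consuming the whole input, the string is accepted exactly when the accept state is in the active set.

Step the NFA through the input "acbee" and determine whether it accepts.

initial (ε-close {0}): {0,2,4,6,8}
'a' @ 1: {9,10}
'c' @ 2: {1,11,12}
'b' @ 3: {13}  ✓accept
'e' @ 4: {}  — dead — no transitions
rest 'e' ignored (set empty)
end set {} — state 13 not in

Answer: REJECT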